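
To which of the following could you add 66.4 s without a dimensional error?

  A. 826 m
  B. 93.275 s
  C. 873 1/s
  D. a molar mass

B.

Reference: s.
Each option:
  A. m
  B. s  ← same
  C. s⁻¹
  D. [molar mass] = kg·mol⁻¹
Only B. matches s.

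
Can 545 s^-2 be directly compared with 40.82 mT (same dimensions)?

Work out the base dimensions of each:
  545 s^-2:  s⁻²
  40.82 mT:  T = Wb·m⁻² = kg·s⁻²·A⁻¹
s⁻² ≠ kg·s⁻²·A⁻¹, so they cannot be added.

No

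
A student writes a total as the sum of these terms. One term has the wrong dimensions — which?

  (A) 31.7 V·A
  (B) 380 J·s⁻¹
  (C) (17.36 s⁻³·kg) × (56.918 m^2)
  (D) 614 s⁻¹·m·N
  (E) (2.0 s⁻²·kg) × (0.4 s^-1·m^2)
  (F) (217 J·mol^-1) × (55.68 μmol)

Work out the base dimensions of each:
  (A) V·A = J·C⁻¹·A = kg·m²·s⁻³
  (B) J·s⁻¹ = N·m·s⁻¹ = kg·m²·s⁻³
  (C) [kg·s⁻³] · [m²] = kg·m²·s⁻³
  (D) N·m·s⁻¹ = kg·m·s⁻²·m·s⁻¹ = kg·m²·s⁻³
  (E) [kg·s⁻²] · [m²·s⁻¹] = kg·m²·s⁻³
  (F) [kg·m²·s⁻²·mol⁻¹] · [mol] = kg·m²·s⁻²
All reduce to kg·m²·s⁻³ except (F), which is kg·m²·s⁻².

(F)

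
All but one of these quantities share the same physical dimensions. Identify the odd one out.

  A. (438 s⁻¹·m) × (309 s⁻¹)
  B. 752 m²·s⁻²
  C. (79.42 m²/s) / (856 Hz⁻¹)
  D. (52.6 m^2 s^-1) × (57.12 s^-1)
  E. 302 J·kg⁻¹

A.

Work out the base dimensions of each:
  A. [m·s⁻¹] · [s⁻¹] = m·s⁻²
  B. m²·s⁻²
  C. [m²·s⁻¹] / [s] = m²·s⁻²
  D. [m²·s⁻¹] · [s⁻¹] = m²·s⁻²
  E. J·kg⁻¹ = N·m·kg⁻¹ = m²·s⁻²
All reduce to m²·s⁻² except A., which is m·s⁻².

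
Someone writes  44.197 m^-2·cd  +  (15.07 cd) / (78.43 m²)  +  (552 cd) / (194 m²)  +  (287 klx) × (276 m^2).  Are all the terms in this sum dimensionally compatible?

No

Work out the base dimensions of each:
  44.197 m^-2·cd:  cd·m⁻² = m⁻²·cd
  (15.07 cd) / (78.43 m²):  [cd] / [m²] = m⁻²·cd
  (552 cd) / (194 m²):  [cd] / [m²] = m⁻²·cd
  (287 klx) × (276 m^2):  [m⁻²·cd] · [m²] = cd
The terms do not share a single dimension (cd vs m⁻²·cd).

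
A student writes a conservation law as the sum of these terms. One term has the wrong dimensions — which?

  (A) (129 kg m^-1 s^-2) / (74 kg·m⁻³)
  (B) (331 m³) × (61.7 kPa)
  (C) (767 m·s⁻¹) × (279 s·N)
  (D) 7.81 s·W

Reduce each to base SI dimensions:
  (A) [kg·m⁻¹·s⁻²] / [kg·m⁻³] = m²·s⁻²
  (B) [m³] · [kg·m⁻¹·s⁻²] = kg·m²·s⁻²
  (C) [m·s⁻¹] · [kg·m·s⁻¹] = kg·m²·s⁻²
  (D) W·s = J·s⁻¹·s = kg·m²·s⁻²
All reduce to kg·m²·s⁻² except (A), which is m²·s⁻².

(A)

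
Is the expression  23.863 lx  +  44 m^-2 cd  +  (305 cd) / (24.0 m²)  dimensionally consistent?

In SI base units:
  23.863 lx:  lx = lm·m⁻² = m⁻²·cd
  44 m^-2 cd:  m⁻²·cd
  (305 cd) / (24.0 m²):  [cd] / [m²] = m⁻²·cd
Every term reduces to m⁻²·cd.

Yes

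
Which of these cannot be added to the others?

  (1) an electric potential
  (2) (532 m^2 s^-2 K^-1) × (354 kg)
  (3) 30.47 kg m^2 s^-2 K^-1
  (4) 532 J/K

(1)

Work out the base dimensions of each:
  (1) [electric potential] = kg·m²·s⁻³·A⁻¹
  (2) [m²·s⁻²·K⁻¹] · [kg] = kg·m²·s⁻²·K⁻¹
  (3) kg·m²·s⁻²·K⁻¹
  (4) J·K⁻¹ = N·m·K⁻¹ = kg·m²·s⁻²·K⁻¹
All reduce to kg·m²·s⁻²·K⁻¹ except (1), which is kg·m²·s⁻³·A⁻¹.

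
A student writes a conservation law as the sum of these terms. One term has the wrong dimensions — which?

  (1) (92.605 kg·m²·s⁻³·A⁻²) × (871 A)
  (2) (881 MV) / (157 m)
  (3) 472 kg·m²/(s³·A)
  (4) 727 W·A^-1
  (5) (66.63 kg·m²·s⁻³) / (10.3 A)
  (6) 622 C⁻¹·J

In SI base units:
  (1) [kg·m²·s⁻³·A⁻²] · [A] = kg·m²·s⁻³·A⁻¹
  (2) [kg·m²·s⁻³·A⁻¹] / [m] = kg·m·s⁻³·A⁻¹
  (3) kg·m²·s⁻³·A⁻¹
  (4) W·A⁻¹ = J·s⁻¹·A⁻¹ = kg·m²·s⁻³·A⁻¹
  (5) [kg·m²·s⁻³] / [A] = kg·m²·s⁻³·A⁻¹
  (6) J·C⁻¹ = N·m·(s·A)⁻¹ = kg·m²·s⁻³·A⁻¹
All reduce to kg·m²·s⁻³·A⁻¹ except (2), which is kg·m·s⁻³·A⁻¹.

(2)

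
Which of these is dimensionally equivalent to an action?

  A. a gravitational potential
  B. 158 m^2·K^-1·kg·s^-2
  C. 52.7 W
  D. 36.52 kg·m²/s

Reference: [action] = kg·m²·s⁻¹.
Each option:
  A. [gravitational potential] = m²·s⁻²
  B. kg·m²·s⁻²·K⁻¹
  C. W = J·s⁻¹ = kg·m²·s⁻³
  D. kg·m²·s⁻¹  ← same
Only D. matches kg·m²·s⁻¹.

D.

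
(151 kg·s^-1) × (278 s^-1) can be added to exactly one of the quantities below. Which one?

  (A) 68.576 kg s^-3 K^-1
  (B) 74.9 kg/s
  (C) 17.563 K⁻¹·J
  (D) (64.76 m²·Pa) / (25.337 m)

(D)

Reference: [kg·s⁻¹] · [s⁻¹] = kg·s⁻².
Each option:
  (A) kg·s⁻³·K⁻¹
  (B) kg·s⁻¹
  (C) J·K⁻¹ = N·m·K⁻¹ = kg·m²·s⁻²·K⁻¹
  (D) [kg·m·s⁻²] / [m] = kg·s⁻²  ← same
Only (D) matches kg·s⁻².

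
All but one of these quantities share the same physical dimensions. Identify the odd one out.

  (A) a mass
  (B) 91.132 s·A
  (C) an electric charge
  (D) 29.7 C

Work out the base dimensions of each:
  (A) [mass] = kg
  (B) A·s = s·A
  (C) [electric charge] = s·A
  (D) C = s·A
All reduce to s·A except (A), which is kg.

(A)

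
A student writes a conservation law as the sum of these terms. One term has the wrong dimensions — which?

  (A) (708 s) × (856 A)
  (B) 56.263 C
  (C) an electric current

(C)

Expand each in SI base units:
  (A) [s] · [A] = s·A
  (B) C = s·A
  (C) [electric current] = A
All reduce to s·A except (C), which is A.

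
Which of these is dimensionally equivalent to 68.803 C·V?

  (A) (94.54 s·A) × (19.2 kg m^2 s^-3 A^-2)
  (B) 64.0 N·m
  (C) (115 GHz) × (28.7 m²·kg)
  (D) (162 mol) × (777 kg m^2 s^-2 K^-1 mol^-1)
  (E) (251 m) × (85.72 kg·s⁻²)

(B)

Reference: C·V = s·A·J·C⁻¹ = kg·m²·s⁻².
Each option:
  (A) [s·A] · [kg·m²·s⁻³·A⁻²] = kg·m²·s⁻²·A⁻¹
  (B) N·m = kg·m·s⁻²·m = kg·m²·s⁻²  ← same
  (C) [s⁻¹] · [kg·m²] = kg·m²·s⁻¹
  (D) [mol] · [kg·m²·s⁻²·K⁻¹·mol⁻¹] = kg·m²·s⁻²·K⁻¹
  (E) [m] · [kg·s⁻²] = kg·m·s⁻²
Only (B) matches kg·m²·s⁻².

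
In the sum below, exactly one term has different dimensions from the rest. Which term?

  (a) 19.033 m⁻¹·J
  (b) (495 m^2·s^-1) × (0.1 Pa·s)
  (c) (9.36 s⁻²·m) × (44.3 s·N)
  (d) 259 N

(c)

Dimensions:
  (a) J·m⁻¹ = N·m·m⁻¹ = kg·m·s⁻²
  (b) [m²·s⁻¹] · [kg·m⁻¹·s⁻¹] = kg·m·s⁻²
  (c) [m·s⁻²] · [kg·m·s⁻¹] = kg·m²·s⁻³
  (d) N = kg·m·s⁻²
All reduce to kg·m·s⁻² except (c), which is kg·m²·s⁻³.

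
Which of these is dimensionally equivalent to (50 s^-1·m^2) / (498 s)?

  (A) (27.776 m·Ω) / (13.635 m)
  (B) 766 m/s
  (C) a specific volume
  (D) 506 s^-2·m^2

(D)

Reference: [m²·s⁻¹] / [s] = m²·s⁻².
Each option:
  (A) [kg·m³·s⁻³·A⁻²] / [m] = kg·m²·s⁻³·A⁻²
  (B) m·s⁻¹
  (C) [specific volume] = kg⁻¹·m³
  (D) m²·s⁻²  ← same
Only (D) matches m²·s⁻².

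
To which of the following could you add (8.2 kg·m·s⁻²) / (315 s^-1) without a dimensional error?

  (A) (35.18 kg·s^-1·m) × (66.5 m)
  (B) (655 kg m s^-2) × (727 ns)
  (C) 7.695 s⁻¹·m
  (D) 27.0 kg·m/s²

Reference: [kg·m·s⁻²] / [s⁻¹] = kg·m·s⁻¹.
Each option:
  (A) [kg·m·s⁻¹] · [m] = kg·m²·s⁻¹
  (B) [kg·m·s⁻²] · [s] = kg·m·s⁻¹  ← same
  (C) m·s⁻¹
  (D) kg·m·s⁻²
Only (B) matches kg·m·s⁻¹.

(B)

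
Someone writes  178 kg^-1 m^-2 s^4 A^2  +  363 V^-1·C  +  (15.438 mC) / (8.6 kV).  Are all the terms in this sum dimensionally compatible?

Yes

Work out the base dimensions of each:
  178 kg^-1 m^-2 s^4 A^2:  kg⁻¹·m⁻²·s⁴·A²
  363 V^-1·C:  C·V⁻¹ = s·A·(J·C⁻¹)⁻¹ = kg⁻¹·m⁻²·s⁴·A²
  (15.438 mC) / (8.6 kV):  [s·A] / [kg·m²·s⁻³·A⁻¹] = kg⁻¹·m⁻²·s⁴·A²
Every term reduces to kg⁻¹·m⁻²·s⁴·A².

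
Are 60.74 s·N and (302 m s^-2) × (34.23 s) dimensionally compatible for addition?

Work out the base dimensions of each:
  60.74 s·N:  N·s = kg·m·s⁻²·s = kg·m·s⁻¹
  (302 m s^-2) × (34.23 s):  [m·s⁻²] · [s] = m·s⁻¹
kg·m·s⁻¹ ≠ m·s⁻¹, so they cannot be added.

No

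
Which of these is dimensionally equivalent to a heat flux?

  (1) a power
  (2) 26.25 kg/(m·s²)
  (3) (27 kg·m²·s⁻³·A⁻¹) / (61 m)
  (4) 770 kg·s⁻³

Reference: [heat flux] = kg·s⁻³.
Each option:
  (1) [power] = kg·m²·s⁻³
  (2) kg·m⁻¹·s⁻²
  (3) [kg·m²·s⁻³·A⁻¹] / [m] = kg·m·s⁻³·A⁻¹
  (4) kg·s⁻³  ← same
Only (4) matches kg·s⁻³.

(4)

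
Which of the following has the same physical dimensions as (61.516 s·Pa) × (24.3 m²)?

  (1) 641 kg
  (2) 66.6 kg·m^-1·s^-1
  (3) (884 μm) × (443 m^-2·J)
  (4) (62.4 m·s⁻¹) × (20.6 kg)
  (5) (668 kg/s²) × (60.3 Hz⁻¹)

Reference: [kg·m⁻¹·s⁻¹] · [m²] = kg·m·s⁻¹.
Each option:
  (1) kg
  (2) kg·m⁻¹·s⁻¹
  (3) [m] · [kg·s⁻²] = kg·m·s⁻²
  (4) [m·s⁻¹] · [kg] = kg·m·s⁻¹  ← same
  (5) [kg·s⁻²] · [s] = kg·s⁻¹
Only (4) matches kg·m·s⁻¹.

(4)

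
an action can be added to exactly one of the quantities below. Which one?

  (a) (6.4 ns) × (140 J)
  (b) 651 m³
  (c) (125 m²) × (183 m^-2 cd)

Reference: [action] = kg·m²·s⁻¹.
Each option:
  (a) [s] · [kg·m²·s⁻²] = kg·m²·s⁻¹  ← same
  (b) m³
  (c) [m²] · [m⁻²·cd] = cd
Only (a) matches kg·m²·s⁻¹.

(a)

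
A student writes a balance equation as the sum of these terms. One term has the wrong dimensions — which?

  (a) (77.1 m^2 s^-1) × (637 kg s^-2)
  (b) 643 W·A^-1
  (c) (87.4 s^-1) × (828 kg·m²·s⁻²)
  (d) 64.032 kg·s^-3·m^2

(b)

In SI base units:
  (a) [m²·s⁻¹] · [kg·s⁻²] = kg·m²·s⁻³
  (b) W·A⁻¹ = J·s⁻¹·A⁻¹ = kg·m²·s⁻³·A⁻¹
  (c) [s⁻¹] · [kg·m²·s⁻²] = kg·m²·s⁻³
  (d) kg·m²·s⁻³
All reduce to kg·m²·s⁻³ except (b), which is kg·m²·s⁻³·A⁻¹.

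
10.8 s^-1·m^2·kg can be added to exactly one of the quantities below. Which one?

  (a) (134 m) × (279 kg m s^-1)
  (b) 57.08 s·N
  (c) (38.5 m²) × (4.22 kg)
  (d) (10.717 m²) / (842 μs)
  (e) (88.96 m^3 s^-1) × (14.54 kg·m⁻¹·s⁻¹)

(a)

Reference: kg·m²·s⁻¹.
Each option:
  (a) [m] · [kg·m·s⁻¹] = kg·m²·s⁻¹  ← same
  (b) N·s = kg·m·s⁻²·s = kg·m·s⁻¹
  (c) [m²] · [kg] = kg·m²
  (d) [m²] / [s] = m²·s⁻¹
  (e) [m³·s⁻¹] · [kg·m⁻¹·s⁻¹] = kg·m²·s⁻²
Only (a) matches kg·m²·s⁻¹.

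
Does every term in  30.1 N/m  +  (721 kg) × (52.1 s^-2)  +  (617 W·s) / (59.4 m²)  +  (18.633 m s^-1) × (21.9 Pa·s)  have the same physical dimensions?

Expand each in SI base units:
  30.1 N/m:  N·m⁻¹ = kg·m·s⁻²·m⁻¹ = kg·s⁻²
  (721 kg) × (52.1 s^-2):  [kg] · [s⁻²] = kg·s⁻²
  (617 W·s) / (59.4 m²):  [kg·m²·s⁻²] / [m²] = kg·s⁻²
  (18.633 m s^-1) × (21.9 Pa·s):  [m·s⁻¹] · [kg·m⁻¹·s⁻¹] = kg·s⁻²
Every term reduces to kg·s⁻².

Yes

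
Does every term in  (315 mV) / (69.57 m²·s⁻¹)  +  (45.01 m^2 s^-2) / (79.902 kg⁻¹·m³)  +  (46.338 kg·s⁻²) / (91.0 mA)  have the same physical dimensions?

No

Dimensions:
  (315 mV) / (69.57 m²·s⁻¹):  [kg·m²·s⁻³·A⁻¹] / [m²·s⁻¹] = kg·s⁻²·A⁻¹
  (45.01 m^2 s^-2) / (79.902 kg⁻¹·m³):  [m²·s⁻²] / [kg⁻¹·m³] = kg·m⁻¹·s⁻²
  (46.338 kg·s⁻²) / (91.0 mA):  [kg·s⁻²] / [A] = kg·s⁻²·A⁻¹
The terms do not share a single dimension (kg·m⁻¹·s⁻² vs kg·s⁻²·A⁻¹).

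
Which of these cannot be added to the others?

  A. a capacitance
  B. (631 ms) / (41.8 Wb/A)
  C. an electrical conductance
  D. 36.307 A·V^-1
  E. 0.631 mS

In SI base units:
  A. [capacitance] = kg⁻¹·m⁻²·s⁴·A²
  B. [s] / [kg·m²·s⁻²·A⁻²] = kg⁻¹·m⁻²·s³·A²
  C. [electrical conductance] = kg⁻¹·m⁻²·s³·A²
  D. A·V⁻¹ = A·(J·C⁻¹)⁻¹ = kg⁻¹·m⁻²·s³·A²
  E. S = Ω⁻¹ = kg⁻¹·m⁻²·s³·A²
All reduce to kg⁻¹·m⁻²·s³·A² except A., which is kg⁻¹·m⁻²·s⁴·A².

A.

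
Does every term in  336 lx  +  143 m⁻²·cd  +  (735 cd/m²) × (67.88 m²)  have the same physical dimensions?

No

Dimensions:
  336 lx:  lx = lm·m⁻² = m⁻²·cd
  143 m⁻²·cd:  cd·m⁻² = m⁻²·cd
  (735 cd/m²) × (67.88 m²):  [m⁻²·cd] · [m²] = cd
The terms do not share a single dimension (cd vs m⁻²·cd).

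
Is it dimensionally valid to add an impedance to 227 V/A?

Yes

Work out the base dimensions of each:
  an impedance:  [impedance] = kg·m²·s⁻³·A⁻²
  227 V/A:  V·A⁻¹ = J·C⁻¹·A⁻¹ = kg·m²·s⁻³·A⁻²
Both are kg·m²·s⁻³·A⁻², so they have the same dimensions and can be added.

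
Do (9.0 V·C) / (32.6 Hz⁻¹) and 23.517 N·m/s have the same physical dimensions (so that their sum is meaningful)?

Yes

Dimensions:
  (9.0 V·C) / (32.6 Hz⁻¹):  [kg·m²·s⁻²] / [s] = kg·m²·s⁻³
  23.517 N·m/s:  N·m·s⁻¹ = kg·m·s⁻²·m·s⁻¹ = kg·m²·s⁻³
Both are kg·m²·s⁻³, so they have the same dimensions and can be added.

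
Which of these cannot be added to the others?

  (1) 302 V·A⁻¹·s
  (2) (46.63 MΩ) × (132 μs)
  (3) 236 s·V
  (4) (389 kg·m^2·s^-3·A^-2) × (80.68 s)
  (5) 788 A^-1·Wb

Work out the base dimensions of each:
  (1) V·s·A⁻¹ = J·C⁻¹·s·A⁻¹ = kg·m²·s⁻²·A⁻²
  (2) [kg·m²·s⁻³·A⁻²] · [s] = kg·m²·s⁻²·A⁻²
  (3) V·s = J·C⁻¹·s = kg·m²·s⁻²·A⁻¹
  (4) [kg·m²·s⁻³·A⁻²] · [s] = kg·m²·s⁻²·A⁻²
  (5) Wb·A⁻¹ = V·s·A⁻¹ = kg·m²·s⁻²·A⁻²
All reduce to kg·m²·s⁻²·A⁻² except (3), which is kg·m²·s⁻²·A⁻¹.

(3)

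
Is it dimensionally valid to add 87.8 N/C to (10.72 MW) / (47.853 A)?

No

Work out the base dimensions of each:
  87.8 N/C:  N·C⁻¹ = kg·m·s⁻²·(s·A)⁻¹ = kg·m·s⁻³·A⁻¹
  (10.72 MW) / (47.853 A):  [kg·m²·s⁻³] / [A] = kg·m²·s⁻³·A⁻¹
kg·m·s⁻³·A⁻¹ ≠ kg·m²·s⁻³·A⁻¹, so they cannot be added.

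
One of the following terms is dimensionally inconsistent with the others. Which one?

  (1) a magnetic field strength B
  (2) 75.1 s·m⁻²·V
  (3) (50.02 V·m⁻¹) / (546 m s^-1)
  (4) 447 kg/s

Reduce each to base SI dimensions:
  (1) [magnetic field strength B] = kg·s⁻²·A⁻¹
  (2) V·s·m⁻² = J·C⁻¹·s·m⁻² = kg·s⁻²·A⁻¹
  (3) [kg·m·s⁻³·A⁻¹] / [m·s⁻¹] = kg·s⁻²·A⁻¹
  (4) kg·s⁻¹
All reduce to kg·s⁻²·A⁻¹ except (4), which is kg·s⁻¹.

(4)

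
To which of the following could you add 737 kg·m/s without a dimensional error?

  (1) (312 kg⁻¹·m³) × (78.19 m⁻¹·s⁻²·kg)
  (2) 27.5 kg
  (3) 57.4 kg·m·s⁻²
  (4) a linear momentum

(4)

Reference: kg·m·s⁻¹.
Each option:
  (1) [kg⁻¹·m³] · [kg·m⁻¹·s⁻²] = m²·s⁻²
  (2) kg
  (3) kg·m·s⁻²
  (4) [linear momentum] = kg·m·s⁻¹  ← same
Only (4) matches kg·m·s⁻¹.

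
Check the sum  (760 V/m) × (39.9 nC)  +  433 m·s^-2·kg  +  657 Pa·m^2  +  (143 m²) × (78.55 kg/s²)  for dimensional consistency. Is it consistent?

No

Work out the base dimensions of each:
  (760 V/m) × (39.9 nC):  [kg·m·s⁻³·A⁻¹] · [s·A] = kg·m·s⁻²
  433 m·s^-2·kg:  kg·m·s⁻²
  657 Pa·m^2:  Pa·m² = N·m⁻²·m² = kg·m·s⁻²
  (143 m²) × (78.55 kg/s²):  [m²] · [kg·s⁻²] = kg·m²·s⁻²
The terms do not share a single dimension (kg·m²·s⁻² vs kg·m·s⁻²).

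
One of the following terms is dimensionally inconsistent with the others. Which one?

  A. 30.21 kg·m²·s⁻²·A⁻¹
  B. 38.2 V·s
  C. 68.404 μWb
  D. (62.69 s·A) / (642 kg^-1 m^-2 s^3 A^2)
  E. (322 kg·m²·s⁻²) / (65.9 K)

E.

In SI base units:
  A. kg·m²·s⁻²·A⁻¹
  B. V·s = J·C⁻¹·s = kg·m²·s⁻²·A⁻¹
  C. Wb = V·s = kg·m²·s⁻²·A⁻¹
  D. [s·A] / [kg⁻¹·m⁻²·s³·A²] = kg·m²·s⁻²·A⁻¹
  E. [kg·m²·s⁻²] / [K] = kg·m²·s⁻²·K⁻¹
All reduce to kg·m²·s⁻²·A⁻¹ except E., which is kg·m²·s⁻²·K⁻¹.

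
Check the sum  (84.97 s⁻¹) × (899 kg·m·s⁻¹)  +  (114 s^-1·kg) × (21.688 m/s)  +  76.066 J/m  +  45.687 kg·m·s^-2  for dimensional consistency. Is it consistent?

Yes

In SI base units:
  (84.97 s⁻¹) × (899 kg·m·s⁻¹):  [s⁻¹] · [kg·m·s⁻¹] = kg·m·s⁻²
  (114 s^-1·kg) × (21.688 m/s):  [kg·s⁻¹] · [m·s⁻¹] = kg·m·s⁻²
  76.066 J/m:  J·m⁻¹ = N·m·m⁻¹ = kg·m·s⁻²
  45.687 kg·m·s^-2:  kg·m·s⁻²
Every term reduces to kg·m·s⁻².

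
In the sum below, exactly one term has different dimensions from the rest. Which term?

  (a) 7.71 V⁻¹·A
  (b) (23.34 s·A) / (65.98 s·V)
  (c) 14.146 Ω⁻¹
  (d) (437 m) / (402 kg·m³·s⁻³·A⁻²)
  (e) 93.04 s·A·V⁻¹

Expand each in SI base units:
  (a) A·V⁻¹ = A·(J·C⁻¹)⁻¹ = kg⁻¹·m⁻²·s³·A²
  (b) [s·A] / [kg·m²·s⁻²·A⁻¹] = kg⁻¹·m⁻²·s³·A²
  (c) Ω⁻¹ = (V·A⁻¹)⁻¹ = kg⁻¹·m⁻²·s³·A²
  (d) [m] / [kg·m³·s⁻³·A⁻²] = kg⁻¹·m⁻²·s³·A²
  (e) A·s·V⁻¹ = A·s·(J·C⁻¹)⁻¹ = kg⁻¹·m⁻²·s⁴·A²
All reduce to kg⁻¹·m⁻²·s³·A² except (e), which is kg⁻¹·m⁻²·s⁴·A².

(e)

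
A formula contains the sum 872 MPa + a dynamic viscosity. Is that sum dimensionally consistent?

No

Expand each in SI base units:
  872 MPa:  Pa = N·m⁻² = kg·m⁻¹·s⁻²
  a dynamic viscosity:  [dynamic viscosity] = kg·m⁻¹·s⁻¹
kg·m⁻¹·s⁻² ≠ kg·m⁻¹·s⁻¹, so they cannot be added.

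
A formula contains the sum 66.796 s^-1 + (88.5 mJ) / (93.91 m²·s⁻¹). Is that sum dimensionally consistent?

In SI base units:
  66.796 s^-1:  s⁻¹
  (88.5 mJ) / (93.91 m²·s⁻¹):  [kg·m²·s⁻²] / [m²·s⁻¹] = kg·s⁻¹
s⁻¹ ≠ kg·s⁻¹, so they cannot be added.

No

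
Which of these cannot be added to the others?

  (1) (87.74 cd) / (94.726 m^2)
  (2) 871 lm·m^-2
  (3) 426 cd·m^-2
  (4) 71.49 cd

In SI base units:
  (1) [cd] / [m²] = m⁻²·cd
  (2) lm·m⁻² = cd·m⁻² = m⁻²·cd
  (3) cd·m⁻² = m⁻²·cd
  (4) cd
All reduce to m⁻²·cd except (4), which is cd.

(4)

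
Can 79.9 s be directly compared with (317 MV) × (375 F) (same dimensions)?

No

Work out the base dimensions of each:
  79.9 s:  s
  (317 MV) × (375 F):  [kg·m²·s⁻³·A⁻¹] · [kg⁻¹·m⁻²·s⁴·A²] = s·A
s ≠ s·A, so they cannot be added.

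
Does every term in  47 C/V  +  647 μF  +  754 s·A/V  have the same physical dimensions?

In SI base units:
  47 C/V:  C·V⁻¹ = s·A·(J·C⁻¹)⁻¹ = kg⁻¹·m⁻²·s⁴·A²
  647 μF:  F = C·V⁻¹ = kg⁻¹·m⁻²·s⁴·A²
  754 s·A/V:  A·s·V⁻¹ = A·s·(J·C⁻¹)⁻¹ = kg⁻¹·m⁻²·s⁴·A²
Every term reduces to kg⁻¹·m⁻²·s⁴·A².

Yes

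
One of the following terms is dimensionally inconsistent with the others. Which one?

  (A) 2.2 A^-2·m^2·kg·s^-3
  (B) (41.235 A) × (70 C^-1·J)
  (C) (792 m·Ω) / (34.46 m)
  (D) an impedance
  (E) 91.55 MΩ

(B)

Dimensions:
  (A) kg·m²·s⁻³·A⁻²
  (B) [A] · [kg·m²·s⁻³·A⁻¹] = kg·m²·s⁻³
  (C) [kg·m³·s⁻³·A⁻²] / [m] = kg·m²·s⁻³·A⁻²
  (D) [impedance] = kg·m²·s⁻³·A⁻²
  (E) Ω = V·A⁻¹ = kg·m²·s⁻³·A⁻²
All reduce to kg·m²·s⁻³·A⁻² except (B), which is kg·m²·s⁻³.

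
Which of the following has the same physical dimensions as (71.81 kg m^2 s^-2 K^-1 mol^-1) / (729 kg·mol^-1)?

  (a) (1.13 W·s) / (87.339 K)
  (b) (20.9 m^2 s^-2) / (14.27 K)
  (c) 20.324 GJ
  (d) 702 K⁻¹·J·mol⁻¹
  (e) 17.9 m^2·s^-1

Reference: [kg·m²·s⁻²·K⁻¹·mol⁻¹] / [kg·mol⁻¹] = m²·s⁻²·K⁻¹.
Each option:
  (a) [kg·m²·s⁻²] / [K] = kg·m²·s⁻²·K⁻¹
  (b) [m²·s⁻²] / [K] = m²·s⁻²·K⁻¹  ← same
  (c) J = N·m = kg·m²·s⁻²
  (d) J·mol⁻¹·K⁻¹ = N·m·mol⁻¹·K⁻¹ = kg·m²·s⁻²·K⁻¹·mol⁻¹
  (e) m²·s⁻¹
Only (b) matches m²·s⁻²·K⁻¹.

(b)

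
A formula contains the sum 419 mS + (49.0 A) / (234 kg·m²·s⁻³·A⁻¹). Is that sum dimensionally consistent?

Yes

Dimensions:
  419 mS:  S = Ω⁻¹ = kg⁻¹·m⁻²·s³·A²
  (49.0 A) / (234 kg·m²·s⁻³·A⁻¹):  [A] / [kg·m²·s⁻³·A⁻¹] = kg⁻¹·m⁻²·s³·A²
Both are kg⁻¹·m⁻²·s³·A², so they have the same dimensions and can be added.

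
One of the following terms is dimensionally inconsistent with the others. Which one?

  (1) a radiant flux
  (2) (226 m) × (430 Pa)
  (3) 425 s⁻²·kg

Expand each in SI base units:
  (1) [radiant flux] = kg·m²·s⁻³
  (2) [m] · [kg·m⁻¹·s⁻²] = kg·s⁻²
  (3) kg·s⁻²
All reduce to kg·s⁻² except (1), which is kg·m²·s⁻³.

(1)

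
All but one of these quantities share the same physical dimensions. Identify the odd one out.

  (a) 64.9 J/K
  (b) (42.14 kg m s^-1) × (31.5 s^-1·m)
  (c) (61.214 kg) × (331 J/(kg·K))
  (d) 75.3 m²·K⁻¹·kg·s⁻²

(b)

Work out the base dimensions of each:
  (a) J·K⁻¹ = N·m·K⁻¹ = kg·m²·s⁻²·K⁻¹
  (b) [kg·m·s⁻¹] · [m·s⁻¹] = kg·m²·s⁻²
  (c) [kg] · [m²·s⁻²·K⁻¹] = kg·m²·s⁻²·K⁻¹
  (d) kg·m²·s⁻²·K⁻¹
All reduce to kg·m²·s⁻²·K⁻¹ except (b), which is kg·m²·s⁻².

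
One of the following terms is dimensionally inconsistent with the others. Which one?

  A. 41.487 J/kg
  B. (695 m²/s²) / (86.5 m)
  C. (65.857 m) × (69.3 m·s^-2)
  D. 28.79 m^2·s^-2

B.

Dimensions:
  A. J·kg⁻¹ = N·m·kg⁻¹ = m²·s⁻²
  B. [m²·s⁻²] / [m] = m·s⁻²
  C. [m] · [m·s⁻²] = m²·s⁻²
  D. m²·s⁻²
All reduce to m²·s⁻² except B., which is m·s⁻².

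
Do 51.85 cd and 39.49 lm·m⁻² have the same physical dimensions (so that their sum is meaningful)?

Work out the base dimensions of each:
  51.85 cd:  cd
  39.49 lm·m⁻²:  lm·m⁻² = cd·m⁻² = m⁻²·cd
cd ≠ m⁻²·cd, so they cannot be added.

No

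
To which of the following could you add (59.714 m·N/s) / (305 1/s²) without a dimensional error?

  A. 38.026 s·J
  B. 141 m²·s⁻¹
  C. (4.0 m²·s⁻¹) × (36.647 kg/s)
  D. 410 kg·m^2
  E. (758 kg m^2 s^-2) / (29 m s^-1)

Reference: [kg·m²·s⁻³] / [s⁻²] = kg·m²·s⁻¹.
Each option:
  A. J·s = N·m·s = kg·m²·s⁻¹  ← same
  B. m²·s⁻¹
  C. [m²·s⁻¹] · [kg·s⁻¹] = kg·m²·s⁻²
  D. kg·m²
  E. [kg·m²·s⁻²] / [m·s⁻¹] = kg·m·s⁻¹
Only A. matches kg·m²·s⁻¹.

A.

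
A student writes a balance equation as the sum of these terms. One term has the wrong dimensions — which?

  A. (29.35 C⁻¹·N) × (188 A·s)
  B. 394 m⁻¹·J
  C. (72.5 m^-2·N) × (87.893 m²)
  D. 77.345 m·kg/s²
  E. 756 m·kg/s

E.

Dimensions:
  A. [kg·m·s⁻³·A⁻¹] · [s·A] = kg·m·s⁻²
  B. J·m⁻¹ = N·m·m⁻¹ = kg·m·s⁻²
  C. [kg·m⁻¹·s⁻²] · [m²] = kg·m·s⁻²
  D. kg·m·s⁻²
  E. kg·m·s⁻¹
All reduce to kg·m·s⁻² except E., which is kg·m·s⁻¹.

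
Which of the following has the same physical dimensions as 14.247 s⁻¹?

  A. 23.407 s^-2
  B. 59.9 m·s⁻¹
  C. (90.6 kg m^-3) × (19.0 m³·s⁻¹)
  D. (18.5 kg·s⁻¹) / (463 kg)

Reference: s⁻¹.
Each option:
  A. s⁻²
  B. m·s⁻¹
  C. [kg·m⁻³] · [m³·s⁻¹] = kg·s⁻¹
  D. [kg·s⁻¹] / [kg] = s⁻¹  ← same
Only D. matches s⁻¹.

D.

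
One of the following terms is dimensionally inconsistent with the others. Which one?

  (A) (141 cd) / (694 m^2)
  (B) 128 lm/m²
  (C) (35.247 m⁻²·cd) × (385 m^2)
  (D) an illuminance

(C)

Reduce each to base SI dimensions:
  (A) [cd] / [m²] = m⁻²·cd
  (B) lm·m⁻² = cd·m⁻² = m⁻²·cd
  (C) [m⁻²·cd] · [m²] = cd
  (D) [illuminance] = m⁻²·cd
All reduce to m⁻²·cd except (C), which is cd.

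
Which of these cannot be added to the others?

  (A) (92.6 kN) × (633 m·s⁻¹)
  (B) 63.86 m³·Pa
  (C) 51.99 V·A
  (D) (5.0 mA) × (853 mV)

Dimensions:
  (A) [kg·m·s⁻²] · [m·s⁻¹] = kg·m²·s⁻³
  (B) Pa·m³ = N·m⁻²·m³ = kg·m²·s⁻²
  (C) V·A = J·C⁻¹·A = kg·m²·s⁻³
  (D) [A] · [kg·m²·s⁻³·A⁻¹] = kg·m²·s⁻³
All reduce to kg·m²·s⁻³ except (B), which is kg·m²·s⁻².

(B)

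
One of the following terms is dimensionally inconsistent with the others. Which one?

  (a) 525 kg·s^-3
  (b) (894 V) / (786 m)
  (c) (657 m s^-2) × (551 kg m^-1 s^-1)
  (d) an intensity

Dimensions:
  (a) kg·s⁻³
  (b) [kg·m²·s⁻³·A⁻¹] / [m] = kg·m·s⁻³·A⁻¹
  (c) [m·s⁻²] · [kg·m⁻¹·s⁻¹] = kg·s⁻³
  (d) [intensity] = kg·s⁻³
All reduce to kg·s⁻³ except (b), which is kg·m·s⁻³·A⁻¹.

(b)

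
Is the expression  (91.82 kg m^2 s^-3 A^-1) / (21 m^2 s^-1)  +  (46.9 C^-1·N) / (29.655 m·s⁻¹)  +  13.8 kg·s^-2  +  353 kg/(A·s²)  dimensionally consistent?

No

Expand each in SI base units:
  (91.82 kg m^2 s^-3 A^-1) / (21 m^2 s^-1):  [kg·m²·s⁻³·A⁻¹] / [m²·s⁻¹] = kg·s⁻²·A⁻¹
  (46.9 C^-1·N) / (29.655 m·s⁻¹):  [kg·m·s⁻³·A⁻¹] / [m·s⁻¹] = kg·s⁻²·A⁻¹
  13.8 kg·s^-2:  kg·s⁻²
  353 kg/(A·s²):  kg·s⁻²·A⁻¹
The terms do not share a single dimension (kg·s⁻² vs kg·s⁻²·A⁻¹).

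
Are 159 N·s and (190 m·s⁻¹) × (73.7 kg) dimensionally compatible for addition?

Yes

Expand each in SI base units:
  159 N·s:  N·s = kg·m·s⁻²·s = kg·m·s⁻¹
  (190 m·s⁻¹) × (73.7 kg):  [m·s⁻¹] · [kg] = kg·m·s⁻¹
Both are kg·m·s⁻¹, so they have the same dimensions and can be added.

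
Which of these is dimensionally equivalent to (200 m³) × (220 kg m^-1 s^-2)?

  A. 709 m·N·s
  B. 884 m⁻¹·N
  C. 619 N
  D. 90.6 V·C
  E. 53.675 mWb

D.

Reference: [m³] · [kg·m⁻¹·s⁻²] = kg·m²·s⁻².
Each option:
  A. N·m·s = kg·m·s⁻²·m·s = kg·m²·s⁻¹
  B. N·m⁻¹ = kg·m·s⁻²·m⁻¹ = kg·s⁻²
  C. N = kg·m·s⁻²
  D. C·V = s·A·J·C⁻¹ = kg·m²·s⁻²  ← same
  E. Wb = V·s = kg·m²·s⁻²·A⁻¹
Only D. matches kg·m²·s⁻².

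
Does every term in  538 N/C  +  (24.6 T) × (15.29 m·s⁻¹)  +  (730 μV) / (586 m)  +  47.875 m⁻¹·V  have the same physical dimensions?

Dimensions:
  538 N/C:  N·C⁻¹ = kg·m·s⁻²·(s·A)⁻¹ = kg·m·s⁻³·A⁻¹
  (24.6 T) × (15.29 m·s⁻¹):  [kg·s⁻²·A⁻¹] · [m·s⁻¹] = kg·m·s⁻³·A⁻¹
  (730 μV) / (586 m):  [kg·m²·s⁻³·A⁻¹] / [m] = kg·m·s⁻³·A⁻¹
  47.875 m⁻¹·V:  V·m⁻¹ = J·C⁻¹·m⁻¹ = kg·m·s⁻³·A⁻¹
Every term reduces to kg·m·s⁻³·A⁻¹.

Yes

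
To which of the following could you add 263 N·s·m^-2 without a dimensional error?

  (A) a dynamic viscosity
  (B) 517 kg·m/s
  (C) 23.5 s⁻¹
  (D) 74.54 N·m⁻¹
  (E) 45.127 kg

Reference: N·s·m⁻² = kg·m·s⁻²·s·m⁻² = kg·m⁻¹·s⁻¹.
Each option:
  (A) [dynamic viscosity] = kg·m⁻¹·s⁻¹  ← same
  (B) kg·m·s⁻¹
  (C) s⁻¹
  (D) N·m⁻¹ = kg·m·s⁻²·m⁻¹ = kg·s⁻²
  (E) kg
Only (A) matches kg·m⁻¹·s⁻¹.

(A)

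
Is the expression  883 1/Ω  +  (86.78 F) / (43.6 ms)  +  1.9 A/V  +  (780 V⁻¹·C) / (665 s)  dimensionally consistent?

Reduce each to base SI dimensions:
  883 1/Ω:  Ω⁻¹ = (V·A⁻¹)⁻¹ = kg⁻¹·m⁻²·s³·A²
  (86.78 F) / (43.6 ms):  [kg⁻¹·m⁻²·s⁴·A²] / [s] = kg⁻¹·m⁻²·s³·A²
  1.9 A/V:  A·V⁻¹ = A·(J·C⁻¹)⁻¹ = kg⁻¹·m⁻²·s³·A²
  (780 V⁻¹·C) / (665 s):  [kg⁻¹·m⁻²·s⁴·A²] / [s] = kg⁻¹·m⁻²·s³·A²
Every term reduces to kg⁻¹·m⁻²·s³·A².

Yes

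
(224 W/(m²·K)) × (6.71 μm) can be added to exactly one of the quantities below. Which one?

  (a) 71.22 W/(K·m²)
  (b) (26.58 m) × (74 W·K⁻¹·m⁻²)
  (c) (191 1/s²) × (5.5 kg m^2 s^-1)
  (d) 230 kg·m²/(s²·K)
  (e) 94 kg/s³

(b)

Reference: [kg·s⁻³·K⁻¹] · [m] = kg·m·s⁻³·K⁻¹.
Each option:
  (a) W·m⁻²·K⁻¹ = J·s⁻¹·m⁻²·K⁻¹ = kg·s⁻³·K⁻¹
  (b) [m] · [kg·s⁻³·K⁻¹] = kg·m·s⁻³·K⁻¹  ← same
  (c) [s⁻²] · [kg·m²·s⁻¹] = kg·m²·s⁻³
  (d) kg·m²·s⁻²·K⁻¹
  (e) kg·s⁻³
Only (b) matches kg·m·s⁻³·K⁻¹.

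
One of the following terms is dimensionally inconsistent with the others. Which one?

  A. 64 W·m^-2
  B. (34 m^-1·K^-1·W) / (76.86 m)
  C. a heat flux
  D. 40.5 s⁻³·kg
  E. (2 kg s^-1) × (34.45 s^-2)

B.

In SI base units:
  A. W·m⁻² = J·s⁻¹·m⁻² = kg·s⁻³
  B. [kg·m·s⁻³·K⁻¹] / [m] = kg·s⁻³·K⁻¹
  C. [heat flux] = kg·s⁻³
  D. kg·s⁻³
  E. [kg·s⁻¹] · [s⁻²] = kg·s⁻³
All reduce to kg·s⁻³ except B., which is kg·s⁻³·K⁻¹.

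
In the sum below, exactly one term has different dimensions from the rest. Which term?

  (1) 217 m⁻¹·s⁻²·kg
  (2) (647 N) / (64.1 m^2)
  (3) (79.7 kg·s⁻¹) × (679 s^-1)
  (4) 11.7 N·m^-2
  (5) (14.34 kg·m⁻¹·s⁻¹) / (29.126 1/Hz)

(3)

Dimensions:
  (1) kg·m⁻¹·s⁻²
  (2) [kg·m·s⁻²] / [m²] = kg·m⁻¹·s⁻²
  (3) [kg·s⁻¹] · [s⁻¹] = kg·s⁻²
  (4) N·m⁻² = kg·m·s⁻²·m⁻² = kg·m⁻¹·s⁻²
  (5) [kg·m⁻¹·s⁻¹] / [s] = kg·m⁻¹·s⁻²
All reduce to kg·m⁻¹·s⁻² except (3), which is kg·s⁻².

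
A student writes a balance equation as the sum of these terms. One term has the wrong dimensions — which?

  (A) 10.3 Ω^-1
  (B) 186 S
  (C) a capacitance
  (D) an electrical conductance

(C)

Dimensions:
  (A) Ω⁻¹ = (V·A⁻¹)⁻¹ = kg⁻¹·m⁻²·s³·A²
  (B) S = Ω⁻¹ = kg⁻¹·m⁻²·s³·A²
  (C) [capacitance] = kg⁻¹·m⁻²·s⁴·A²
  (D) [electrical conductance] = kg⁻¹·m⁻²·s³·A²
All reduce to kg⁻¹·m⁻²·s³·A² except (C), which is kg⁻¹·m⁻²·s⁴·A².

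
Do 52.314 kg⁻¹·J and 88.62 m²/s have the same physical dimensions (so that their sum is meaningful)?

No

Dimensions:
  52.314 kg⁻¹·J:  J·kg⁻¹ = N·m·kg⁻¹ = m²·s⁻²
  88.62 m²/s:  m²·s⁻¹
m²·s⁻² ≠ m²·s⁻¹, so they cannot be added.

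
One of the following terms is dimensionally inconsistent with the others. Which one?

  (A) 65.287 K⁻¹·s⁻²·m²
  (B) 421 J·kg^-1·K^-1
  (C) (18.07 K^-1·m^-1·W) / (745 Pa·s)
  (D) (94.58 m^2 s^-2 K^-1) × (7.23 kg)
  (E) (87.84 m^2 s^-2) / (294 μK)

(D)

Dimensions:
  (A) m²·s⁻²·K⁻¹
  (B) J·kg⁻¹·K⁻¹ = N·m·kg⁻¹·K⁻¹ = m²·s⁻²·K⁻¹
  (C) [kg·m·s⁻³·K⁻¹] / [kg·m⁻¹·s⁻¹] = m²·s⁻²·K⁻¹
  (D) [m²·s⁻²·K⁻¹] · [kg] = kg·m²·s⁻²·K⁻¹
  (E) [m²·s⁻²] / [K] = m²·s⁻²·K⁻¹
All reduce to m²·s⁻²·K⁻¹ except (D), which is kg·m²·s⁻²·K⁻¹.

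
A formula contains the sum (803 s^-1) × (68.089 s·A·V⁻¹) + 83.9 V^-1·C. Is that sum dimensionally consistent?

Dimensions:
  (803 s^-1) × (68.089 s·A·V⁻¹):  [s⁻¹] · [kg⁻¹·m⁻²·s⁴·A²] = kg⁻¹·m⁻²·s³·A²
  83.9 V^-1·C:  C·V⁻¹ = s·A·(J·C⁻¹)⁻¹ = kg⁻¹·m⁻²·s⁴·A²
kg⁻¹·m⁻²·s³·A² ≠ kg⁻¹·m⁻²·s⁴·A², so they cannot be added.

No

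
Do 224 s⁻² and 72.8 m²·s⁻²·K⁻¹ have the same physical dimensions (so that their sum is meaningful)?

No

Dimensions:
  224 s⁻²:  s⁻²
  72.8 m²·s⁻²·K⁻¹:  m²·s⁻²·K⁻¹
s⁻² ≠ m²·s⁻²·K⁻¹, so they cannot be added.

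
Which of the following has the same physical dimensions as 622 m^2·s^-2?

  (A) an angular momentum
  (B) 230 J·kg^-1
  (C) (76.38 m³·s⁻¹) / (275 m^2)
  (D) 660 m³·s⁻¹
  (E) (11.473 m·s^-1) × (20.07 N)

Reference: m²·s⁻².
Each option:
  (A) [angular momentum] = kg·m²·s⁻¹
  (B) J·kg⁻¹ = N·m·kg⁻¹ = m²·s⁻²  ← same
  (C) [m³·s⁻¹] / [m²] = m·s⁻¹
  (D) m³·s⁻¹
  (E) [m·s⁻¹] · [kg·m·s⁻²] = kg·m²·s⁻³
Only (B) matches m²·s⁻².

(B)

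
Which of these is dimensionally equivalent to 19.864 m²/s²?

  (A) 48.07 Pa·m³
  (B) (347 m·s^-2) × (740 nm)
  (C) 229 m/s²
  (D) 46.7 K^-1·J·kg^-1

Reference: m²·s⁻².
Each option:
  (A) Pa·m³ = N·m⁻²·m³ = kg·m²·s⁻²
  (B) [m·s⁻²] · [m] = m²·s⁻²  ← same
  (C) m·s⁻²
  (D) J·kg⁻¹·K⁻¹ = N·m·kg⁻¹·K⁻¹ = m²·s⁻²·K⁻¹
Only (B) matches m²·s⁻².

(B)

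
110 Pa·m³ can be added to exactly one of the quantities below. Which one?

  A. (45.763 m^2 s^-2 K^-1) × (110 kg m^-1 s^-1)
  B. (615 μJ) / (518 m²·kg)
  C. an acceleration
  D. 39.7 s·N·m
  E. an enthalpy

E.

Reference: Pa·m³ = N·m⁻²·m³ = kg·m²·s⁻².
Each option:
  A. [m²·s⁻²·K⁻¹] · [kg·m⁻¹·s⁻¹] = kg·m·s⁻³·K⁻¹
  B. [kg·m²·s⁻²] / [kg·m²] = s⁻²
  C. [acceleration] = m·s⁻²
  D. N·m·s = kg·m·s⁻²·m·s = kg·m²·s⁻¹
  E. [enthalpy] = kg·m²·s⁻²  ← same
Only E. matches kg·m²·s⁻².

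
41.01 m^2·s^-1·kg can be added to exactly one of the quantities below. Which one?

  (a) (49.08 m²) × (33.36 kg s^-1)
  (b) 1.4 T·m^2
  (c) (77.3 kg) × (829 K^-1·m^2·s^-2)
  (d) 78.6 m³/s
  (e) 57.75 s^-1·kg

(a)

Reference: kg·m²·s⁻¹.
Each option:
  (a) [m²] · [kg·s⁻¹] = kg·m²·s⁻¹  ← same
  (b) T·m² = Wb·m⁻²·m² = kg·m²·s⁻²·A⁻¹
  (c) [kg] · [m²·s⁻²·K⁻¹] = kg·m²·s⁻²·K⁻¹
  (d) m³·s⁻¹
  (e) kg·s⁻¹
Only (a) matches kg·m²·s⁻¹.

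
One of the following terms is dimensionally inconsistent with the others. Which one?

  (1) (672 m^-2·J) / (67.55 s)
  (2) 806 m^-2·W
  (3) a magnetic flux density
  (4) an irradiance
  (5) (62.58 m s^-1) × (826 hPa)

Dimensions:
  (1) [kg·s⁻²] / [s] = kg·s⁻³
  (2) W·m⁻² = J·s⁻¹·m⁻² = kg·s⁻³
  (3) [magnetic flux density] = kg·s⁻²·A⁻¹
  (4) [irradiance] = kg·s⁻³
  (5) [m·s⁻¹] · [kg·m⁻¹·s⁻²] = kg·s⁻³
All reduce to kg·s⁻³ except (3), which is kg·s⁻²·A⁻¹.

(3)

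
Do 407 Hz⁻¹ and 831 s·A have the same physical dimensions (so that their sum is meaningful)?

No

Expand each in SI base units:
  407 Hz⁻¹:  Hz⁻¹ = (s⁻¹)⁻¹ = s
  831 s·A:  A·s = s·A
s ≠ s·A, so they cannot be added.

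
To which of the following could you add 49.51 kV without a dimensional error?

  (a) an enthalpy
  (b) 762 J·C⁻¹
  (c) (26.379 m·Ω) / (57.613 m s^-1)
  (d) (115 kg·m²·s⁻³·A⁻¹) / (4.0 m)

(b)

Reference: V = J·C⁻¹ = kg·m²·s⁻³·A⁻¹.
Each option:
  (a) [enthalpy] = kg·m²·s⁻²
  (b) J·C⁻¹ = N·m·(s·A)⁻¹ = kg·m²·s⁻³·A⁻¹  ← same
  (c) [kg·m³·s⁻³·A⁻²] / [m·s⁻¹] = kg·m²·s⁻²·A⁻²
  (d) [kg·m²·s⁻³·A⁻¹] / [m] = kg·m·s⁻³·A⁻¹
Only (b) matches kg·m²·s⁻³·A⁻¹.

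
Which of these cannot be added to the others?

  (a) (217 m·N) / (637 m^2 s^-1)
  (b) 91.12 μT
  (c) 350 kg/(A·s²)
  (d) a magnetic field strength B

(a)

In SI base units:
  (a) [kg·m²·s⁻²] / [m²·s⁻¹] = kg·s⁻¹
  (b) T = Wb·m⁻² = kg·s⁻²·A⁻¹
  (c) kg·s⁻²·A⁻¹
  (d) [magnetic field strength B] = kg·s⁻²·A⁻¹
All reduce to kg·s⁻²·A⁻¹ except (a), which is kg·s⁻¹.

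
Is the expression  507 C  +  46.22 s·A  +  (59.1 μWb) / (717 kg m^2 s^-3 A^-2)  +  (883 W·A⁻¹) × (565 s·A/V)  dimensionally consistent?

Yes

Dimensions:
  507 C:  C = s·A
  46.22 s·A:  A·s = s·A
  (59.1 μWb) / (717 kg m^2 s^-3 A^-2):  [kg·m²·s⁻²·A⁻¹] / [kg·m²·s⁻³·A⁻²] = s·A
  (883 W·A⁻¹) × (565 s·A/V):  [kg·m²·s⁻³·A⁻¹] · [kg⁻¹·m⁻²·s⁴·A²] = s·A
Every term reduces to s·A.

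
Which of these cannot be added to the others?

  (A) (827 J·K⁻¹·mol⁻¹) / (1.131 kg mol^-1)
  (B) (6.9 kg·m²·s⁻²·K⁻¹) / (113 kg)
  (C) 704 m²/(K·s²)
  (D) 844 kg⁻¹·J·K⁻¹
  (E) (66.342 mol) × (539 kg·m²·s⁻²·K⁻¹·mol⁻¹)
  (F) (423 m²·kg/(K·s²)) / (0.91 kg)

Reduce each to base SI dimensions:
  (A) [kg·m²·s⁻²·K⁻¹·mol⁻¹] / [kg·mol⁻¹] = m²·s⁻²·K⁻¹
  (B) [kg·m²·s⁻²·K⁻¹] / [kg] = m²·s⁻²·K⁻¹
  (C) m²·s⁻²·K⁻¹
  (D) J·kg⁻¹·K⁻¹ = N·m·kg⁻¹·K⁻¹ = m²·s⁻²·K⁻¹
  (E) [mol] · [kg·m²·s⁻²·K⁻¹·mol⁻¹] = kg·m²·s⁻²·K⁻¹
  (F) [kg·m²·s⁻²·K⁻¹] / [kg] = m²·s⁻²·K⁻¹
All reduce to m²·s⁻²·K⁻¹ except (E), which is kg·m²·s⁻²·K⁻¹.

(E)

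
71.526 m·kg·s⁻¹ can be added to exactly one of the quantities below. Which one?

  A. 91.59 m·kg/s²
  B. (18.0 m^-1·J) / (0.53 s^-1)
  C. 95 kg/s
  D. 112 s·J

B.

Reference: kg·m·s⁻¹.
Each option:
  A. kg·m·s⁻²
  B. [kg·m·s⁻²] / [s⁻¹] = kg·m·s⁻¹  ← same
  C. kg·s⁻¹
  D. J·s = N·m·s = kg·m²·s⁻¹
Only B. matches kg·m·s⁻¹.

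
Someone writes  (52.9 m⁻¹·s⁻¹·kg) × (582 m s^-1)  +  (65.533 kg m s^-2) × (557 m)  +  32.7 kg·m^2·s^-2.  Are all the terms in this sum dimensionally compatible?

Work out the base dimensions of each:
  (52.9 m⁻¹·s⁻¹·kg) × (582 m s^-1):  [kg·m⁻¹·s⁻¹] · [m·s⁻¹] = kg·s⁻²
  (65.533 kg m s^-2) × (557 m):  [kg·m·s⁻²] · [m] = kg·m²·s⁻²
  32.7 kg·m^2·s^-2:  kg·m²·s⁻²
The terms do not share a single dimension (kg·m²·s⁻² vs kg·s⁻²).

No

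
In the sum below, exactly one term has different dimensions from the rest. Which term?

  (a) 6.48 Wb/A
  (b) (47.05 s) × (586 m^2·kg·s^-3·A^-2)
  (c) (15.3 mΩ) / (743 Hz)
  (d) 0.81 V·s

Work out the base dimensions of each:
  (a) Wb·A⁻¹ = V·s·A⁻¹ = kg·m²·s⁻²·A⁻²
  (b) [s] · [kg·m²·s⁻³·A⁻²] = kg·m²·s⁻²·A⁻²
  (c) [kg·m²·s⁻³·A⁻²] / [s⁻¹] = kg·m²·s⁻²·A⁻²
  (d) V·s = J·C⁻¹·s = kg·m²·s⁻²·A⁻¹
All reduce to kg·m²·s⁻²·A⁻² except (d), which is kg·m²·s⁻²·A⁻¹.

(d)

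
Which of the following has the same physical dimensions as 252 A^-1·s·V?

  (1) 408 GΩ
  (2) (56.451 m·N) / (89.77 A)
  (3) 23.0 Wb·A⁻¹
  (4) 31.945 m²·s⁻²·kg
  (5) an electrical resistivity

Reference: V·s·A⁻¹ = J·C⁻¹·s·A⁻¹ = kg·m²·s⁻²·A⁻².
Each option:
  (1) Ω = V·A⁻¹ = kg·m²·s⁻³·A⁻²
  (2) [kg·m²·s⁻²] / [A] = kg·m²·s⁻²·A⁻¹
  (3) Wb·A⁻¹ = V·s·A⁻¹ = kg·m²·s⁻²·A⁻²  ← same
  (4) kg·m²·s⁻²
  (5) [electrical resistivity] = kg·m³·s⁻³·A⁻²
Only (3) matches kg·m²·s⁻²·A⁻².

(3)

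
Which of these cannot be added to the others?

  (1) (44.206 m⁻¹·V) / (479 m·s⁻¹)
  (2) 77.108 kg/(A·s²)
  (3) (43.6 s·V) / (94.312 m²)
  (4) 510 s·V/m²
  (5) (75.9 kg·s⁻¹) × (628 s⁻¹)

Dimensions:
  (1) [kg·m·s⁻³·A⁻¹] / [m·s⁻¹] = kg·s⁻²·A⁻¹
  (2) kg·s⁻²·A⁻¹
  (3) [kg·m²·s⁻²·A⁻¹] / [m²] = kg·s⁻²·A⁻¹
  (4) V·s·m⁻² = J·C⁻¹·s·m⁻² = kg·s⁻²·A⁻¹
  (5) [kg·s⁻¹] · [s⁻¹] = kg·s⁻²
All reduce to kg·s⁻²·A⁻¹ except (5), which is kg·s⁻².

(5)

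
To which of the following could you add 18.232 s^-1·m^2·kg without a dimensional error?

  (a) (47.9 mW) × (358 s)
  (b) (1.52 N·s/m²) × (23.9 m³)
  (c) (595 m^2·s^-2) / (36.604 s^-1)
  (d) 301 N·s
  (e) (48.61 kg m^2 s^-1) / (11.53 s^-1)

(b)

Reference: kg·m²·s⁻¹.
Each option:
  (a) [kg·m²·s⁻³] · [s] = kg·m²·s⁻²
  (b) [kg·m⁻¹·s⁻¹] · [m³] = kg·m²·s⁻¹  ← same
  (c) [m²·s⁻²] / [s⁻¹] = m²·s⁻¹
  (d) N·s = kg·m·s⁻²·s = kg·m·s⁻¹
  (e) [kg·m²·s⁻¹] / [s⁻¹] = kg·m²
Only (b) matches kg·m²·s⁻¹.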